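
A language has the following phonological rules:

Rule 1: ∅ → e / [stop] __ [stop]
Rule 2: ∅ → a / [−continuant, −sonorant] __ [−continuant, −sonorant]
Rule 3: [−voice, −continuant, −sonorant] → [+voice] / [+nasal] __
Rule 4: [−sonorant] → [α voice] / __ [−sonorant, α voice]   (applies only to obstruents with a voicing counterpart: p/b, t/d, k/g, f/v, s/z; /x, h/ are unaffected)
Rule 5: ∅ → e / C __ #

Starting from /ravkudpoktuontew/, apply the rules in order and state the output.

Rule 1 (stop-cluster e-epenthesis): /d/ and /p/ form a stop–stop cluster, so [e] is inserted between them. /k/ and /t/ form a stop–stop cluster, so [e] is inserted between them. /ravkudpoktuontew/ → ravkudepoketuontew.
Rule 2 (stop-cluster a-epenthesis): no segment meets the environment; /ravkudepoketuontew/ is unchanged.
Rule 3 (post-nasal voicing): /t/ is a voiceless stop immediately after the nasal /n/, so it voices to [d]. /ravkudepoketuontew/ → ravkudepoketuondew.
Rule 4 (regressive voicing assimilation): /v/ precedes the voiceless obstruent /k/, so it devoices to [f] by assimilation. /ravkudepoketuondew/ → rafkudepoketuondew.
Rule 5 (final e-epenthesis): the form ends in the consonant /w/, so [e] is inserted word-finally. /rafkudepoketuondew/ → rafkudepoketuondewe.

rafkudepoketuondewe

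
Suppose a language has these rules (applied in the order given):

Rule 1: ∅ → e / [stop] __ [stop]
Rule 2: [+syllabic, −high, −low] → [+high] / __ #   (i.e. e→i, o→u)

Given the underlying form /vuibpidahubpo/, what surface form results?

Rule 1 (stop-cluster e-epenthesis): /b/ and /p/ form a stop–stop cluster, so [e] is inserted between them. /b/ and /p/ form a stop–stop cluster, so [e] is inserted between them. /vuibpidahubpo/ → vuibepidahubepo.
Rule 2 (final vowel raising): /o/ is a mid vowel in word-final position, so it raises to [u]. /vuibepidahubepo/ → vuibepidahubepu.

vuibepidahubepu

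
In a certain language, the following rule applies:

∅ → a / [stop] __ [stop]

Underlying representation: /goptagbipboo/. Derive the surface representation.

/p/ and /t/ form a stop–stop cluster, so [a] is inserted between them.
/g/ and /b/ form a stop–stop cluster, so [a] is inserted between them.
/p/ and /b/ form a stop–stop cluster, so [a] is inserted between them.
Surface form: [gopatagabipaboo].

gopatagabipaboo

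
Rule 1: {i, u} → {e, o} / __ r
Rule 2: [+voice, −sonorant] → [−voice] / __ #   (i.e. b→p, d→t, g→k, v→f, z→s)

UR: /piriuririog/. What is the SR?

Rule 1 (pre-rhotic lowering): /i/ is a high vowel immediately before /r/, so it lowers to [e]. /u/ is a high vowel immediately before /r/, so it lowers to [o]. /i/ is a high vowel immediately before /r/, so it lowers to [e]. /piriuririog/ → perioreriog.
Rule 2 (final devoicing): /g/ is a voiced obstruent in word-final position, so it devoices to [k]. /perioreriog/ → perioreriok.

perioreriok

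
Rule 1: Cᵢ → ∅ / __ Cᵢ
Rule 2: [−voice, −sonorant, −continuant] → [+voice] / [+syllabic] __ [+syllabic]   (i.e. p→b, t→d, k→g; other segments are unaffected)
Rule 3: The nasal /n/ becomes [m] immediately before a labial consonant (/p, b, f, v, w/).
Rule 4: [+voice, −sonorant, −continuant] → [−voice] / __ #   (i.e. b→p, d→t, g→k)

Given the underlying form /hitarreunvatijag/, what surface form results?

hidareumvadijak

Rule 1 (degemination): /rr/ is a geminate; the first /r/ deletes. /hitarreunvatijag/ → hitareunvatijag.
Rule 2 (intervocalic voicing): /t/ is a voiceless stop between vowels /i/ and /a/, so it voices to [d]. /t/ is a voiceless stop between vowels /a/ and /i/, so it voices to [d]. /hitareunvatijag/ → hidareunvadijag.
Rule 3 (nasal place assimilation): /n/ precedes the labial consonant /v/, so it assimilates in place to [m]. /hidareunvadijag/ → hidareumvadijag.
Rule 4 (final devoicing): /g/ is a voiced stop in word-final position, so it devoices to [k]. /hidareumvadijag/ → hidareumvadijak.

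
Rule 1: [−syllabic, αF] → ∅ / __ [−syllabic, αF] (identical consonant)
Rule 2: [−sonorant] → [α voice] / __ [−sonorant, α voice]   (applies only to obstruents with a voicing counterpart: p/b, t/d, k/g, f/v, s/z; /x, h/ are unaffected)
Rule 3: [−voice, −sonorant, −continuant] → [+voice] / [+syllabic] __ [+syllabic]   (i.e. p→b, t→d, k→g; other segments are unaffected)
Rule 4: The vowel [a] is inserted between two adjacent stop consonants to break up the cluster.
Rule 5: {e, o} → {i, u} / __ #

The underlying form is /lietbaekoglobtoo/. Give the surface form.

Rule 1 (degemination): no segment meets the environment; /lietbaekoglobtoo/ is unchanged.
Rule 2 (regressive voicing assimilation): /t/ precedes the voiced obstruent /b/, so it voices to [d] by assimilation. /b/ precedes the voiceless obstruent /t/, so it devoices to [p] by assimilation. /lietbaekoglobtoo/ → liedbaekogloptoo.
Rule 3 (intervocalic voicing): /k/ is a voiceless stop between vowels /e/ and /o/, so it voices to [g]. /liedbaekogloptoo/ → liedbaegogloptoo.
Rule 4 (stop-cluster a-epenthesis): /d/ and /b/ form a stop–stop cluster, so [a] is inserted between them. /p/ and /t/ form a stop–stop cluster, so [a] is inserted between them. /liedbaegogloptoo/ → liedabaegoglopatoo.
Rule 5 (final vowel raising): /o/ is a mid vowel in word-final position, so it raises to [u]. /liedabaegoglopatoo/ → liedabaegoglopatou.

liedabaegoglopatou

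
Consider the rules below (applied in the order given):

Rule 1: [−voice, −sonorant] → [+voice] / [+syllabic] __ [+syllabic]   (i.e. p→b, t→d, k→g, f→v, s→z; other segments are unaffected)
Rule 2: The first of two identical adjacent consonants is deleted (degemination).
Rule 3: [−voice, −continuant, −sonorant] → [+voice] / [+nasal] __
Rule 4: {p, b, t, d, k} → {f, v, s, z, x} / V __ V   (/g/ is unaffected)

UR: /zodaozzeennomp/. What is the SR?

zozaozeenomb

Rule 1 (intervocalic voicing): no segment meets the environment; /zodaozzeennomp/ is unchanged.
Rule 2 (degemination): /zz/ is a geminate; the first /z/ deletes. /nn/ is a geminate; the first /n/ deletes. /zodaozzeennomp/ → zodaozeenomp.
Rule 3 (post-nasal voicing): /p/ is a voiceless stop immediately after the nasal /m/, so it voices to [b]. /zodaozeenomp/ → zodaozeenomb.
Rule 4 (intervocalic spirantization): /d/ is a stop between vowels /o/ and /a/, so it spirantizes to the fricative [z]. /zodaozeenomb/ → zozaozeenomb.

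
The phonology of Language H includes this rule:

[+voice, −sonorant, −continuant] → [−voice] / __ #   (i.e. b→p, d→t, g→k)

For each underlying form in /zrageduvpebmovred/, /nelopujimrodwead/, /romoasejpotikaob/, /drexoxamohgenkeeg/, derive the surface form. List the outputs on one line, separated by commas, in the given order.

/zrageduvpebmovred/: /d/ is a voiced stop in word-final position, so it devoices to [t]. → [zrageduvpebmovret].
/nelopujimrodwead/: /d/ is a voiced stop in word-final position, so it devoices to [t]. → [nelopujimrodweat].
/romoasejpotikaob/: /b/ is a voiced stop in word-final position, so it devoices to [p]. → [romoasejpotikaop].
/drexoxamohgenkeeg/: /g/ is a voiced stop in word-final position, so it devoices to [k]. → [drexoxamohgenkeek].

zrageduvpebmovret, nelopujimrodweat, romoasejpotikaop, drexoxamohgenkeek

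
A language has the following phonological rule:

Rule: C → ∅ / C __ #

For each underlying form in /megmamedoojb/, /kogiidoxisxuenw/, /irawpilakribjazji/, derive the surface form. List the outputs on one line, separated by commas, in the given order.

/megmamedoojb/: /b/ is the second consonant of a word-final cluster /jb/, so it deletes. → [megmamedooj].
/kogiidoxisxuenw/: /w/ is the second consonant of a word-final cluster /nw/, so it deletes. → [kogiidoxisxuen].
/irawpilakribjazji/: the rule's environment is not met; surfaces unchanged as [irawpilakribjazji].

megmamedooj, kogiidoxisxuen, irawpilakribjazji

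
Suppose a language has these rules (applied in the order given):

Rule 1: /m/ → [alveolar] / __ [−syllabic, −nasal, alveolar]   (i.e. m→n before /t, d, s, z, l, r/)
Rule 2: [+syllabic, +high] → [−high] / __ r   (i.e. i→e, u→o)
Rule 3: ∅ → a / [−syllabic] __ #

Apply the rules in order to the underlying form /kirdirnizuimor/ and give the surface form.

Rule 1 (nasal place assimilation): no segment meets the environment; /kirdirnizuimor/ is unchanged.
Rule 2 (pre-rhotic lowering): /i/ is a high vowel immediately before /r/, so it lowers to [e]. /i/ is a high vowel immediately before /r/, so it lowers to [e]. /kirdirnizuimor/ → kerdernizuimor.
Rule 3 (final a-epenthesis): the form ends in the consonant /r/, so [a] is inserted word-finally. /kerdernizuimor/ → kerdernizuimora.

kerdernizuimora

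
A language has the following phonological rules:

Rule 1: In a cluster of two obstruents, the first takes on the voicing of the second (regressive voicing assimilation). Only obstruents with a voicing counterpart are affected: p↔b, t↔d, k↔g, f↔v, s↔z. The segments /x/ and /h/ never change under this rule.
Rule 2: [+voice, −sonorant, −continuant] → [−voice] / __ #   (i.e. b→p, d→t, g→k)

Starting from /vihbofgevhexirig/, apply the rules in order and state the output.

Rule 1 (regressive voicing assimilation): /f/ precedes the voiced obstruent /g/, so it voices to [v] by assimilation. /v/ precedes the voiceless obstruent /h/, so it devoices to [f] by assimilation. /vihbofgevhexirig/ → vihbovgefhexirig.
Rule 2 (final devoicing): /g/ is a voiced stop in word-final position, so it devoices to [k]. /vihbovgefhexirig/ → vihbovgefhexirik.

vihbovgefhexirik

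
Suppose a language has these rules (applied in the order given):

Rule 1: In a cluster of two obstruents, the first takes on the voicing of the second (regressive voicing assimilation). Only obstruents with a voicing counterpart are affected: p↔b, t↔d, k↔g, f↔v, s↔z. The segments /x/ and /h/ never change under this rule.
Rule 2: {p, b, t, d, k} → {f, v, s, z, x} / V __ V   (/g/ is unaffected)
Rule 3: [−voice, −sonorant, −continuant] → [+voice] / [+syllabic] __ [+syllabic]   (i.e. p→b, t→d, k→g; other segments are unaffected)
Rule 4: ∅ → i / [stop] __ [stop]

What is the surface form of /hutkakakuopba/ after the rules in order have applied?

hutikaxaxuobiba

Rule 1 (regressive voicing assimilation): /p/ precedes the voiced obstruent /b/, so it voices to [b] by assimilation. /hutkakakuopba/ → hutkakakuobba.
Rule 2 (intervocalic spirantization): /k/ is a stop between vowels /a/ and /a/, so it spirantizes to the fricative [x]. /k/ is a stop between vowels /a/ and /u/, so it spirantizes to the fricative [x]. /hutkakakuobba/ → hutkaxaxuobba.
Rule 3 (intervocalic voicing): no segment meets the environment; /hutkaxaxuobba/ is unchanged.
Rule 4 (stop-cluster i-epenthesis): /t/ and /k/ form a stop–stop cluster, so [i] is inserted between them. /b/ and /b/ form a stop–stop cluster, so [i] is inserted between them. /hutkaxaxuobba/ → hutikaxaxuobiba.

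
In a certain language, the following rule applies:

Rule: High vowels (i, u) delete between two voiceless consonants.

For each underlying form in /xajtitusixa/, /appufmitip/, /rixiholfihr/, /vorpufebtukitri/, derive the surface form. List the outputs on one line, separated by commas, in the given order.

xajttsxa, appfmitp, rixholfhr, vorpfebtktri

/xajtitusixa/: /i/ is a high vowel flanked by voiceless consonants /t/ and /t/, so it deletes. /u/ is a high vowel flanked by voiceless consonants /t/ and /s/, so it deletes. /i/ is a high vowel flanked by voiceless consonants /s/ and /x/, so it deletes. → [xajttsxa].
/appufmitip/: /u/ is a high vowel flanked by voiceless consonants /p/ and /f/, so it deletes. /i/ is a high vowel flanked by voiceless consonants /t/ and /p/, so it deletes. → [appfmitp].
/rixiholfihr/: /i/ is a high vowel flanked by voiceless consonants /x/ and /h/, so it deletes. /i/ is a high vowel flanked by voiceless consonants /f/ and /h/, so it deletes. → [rixholfhr].
/vorpufebtukitri/: /u/ is a high vowel flanked by voiceless consonants /p/ and /f/, so it deletes. /u/ is a high vowel flanked by voiceless consonants /t/ and /k/, so it deletes. /i/ is a high vowel flanked by voiceless consonants /k/ and /t/, so it deletes. → [vorpfebtktri].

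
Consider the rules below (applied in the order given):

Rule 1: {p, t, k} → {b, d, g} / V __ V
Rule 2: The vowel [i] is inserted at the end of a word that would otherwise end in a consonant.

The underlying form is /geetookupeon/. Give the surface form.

geedoogubeoni

Rule 1 (intervocalic voicing): /t/ is a voiceless stop between vowels /e/ and /o/, so it voices to [d]. /k/ is a voiceless stop between vowels /o/ and /u/, so it voices to [g]. /p/ is a voiceless stop between vowels /u/ and /e/, so it voices to [b]. /geetookupeon/ → geedoogubeon.
Rule 2 (final i-epenthesis): the form ends in the consonant /n/, so [i] is inserted word-finally. /geedoogubeon/ → geedoogubeoni.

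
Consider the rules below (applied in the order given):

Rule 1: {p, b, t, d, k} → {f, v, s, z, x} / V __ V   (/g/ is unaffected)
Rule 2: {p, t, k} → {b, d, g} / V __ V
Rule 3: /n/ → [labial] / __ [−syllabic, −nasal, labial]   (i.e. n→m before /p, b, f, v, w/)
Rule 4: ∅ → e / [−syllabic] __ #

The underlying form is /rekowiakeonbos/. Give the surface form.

Rule 1 (intervocalic spirantization): /k/ is a stop between vowels /e/ and /o/, so it spirantizes to the fricative [x]. /k/ is a stop between vowels /a/ and /e/, so it spirantizes to the fricative [x]. /rekowiakeonbos/ → rexowiaxeonbos.
Rule 2 (intervocalic voicing): no segment meets the environment; /rexowiaxeonbos/ is unchanged.
Rule 3 (nasal place assimilation): /n/ precedes the labial consonant /b/, so it assimilates in place to [m]. /rexowiaxeonbos/ → rexowiaxeombos.
Rule 4 (final e-epenthesis): the form ends in the consonant /s/, so [e] is inserted word-finally. /rexowiaxeombos/ → rexowiaxeombose.

rexowiaxeombose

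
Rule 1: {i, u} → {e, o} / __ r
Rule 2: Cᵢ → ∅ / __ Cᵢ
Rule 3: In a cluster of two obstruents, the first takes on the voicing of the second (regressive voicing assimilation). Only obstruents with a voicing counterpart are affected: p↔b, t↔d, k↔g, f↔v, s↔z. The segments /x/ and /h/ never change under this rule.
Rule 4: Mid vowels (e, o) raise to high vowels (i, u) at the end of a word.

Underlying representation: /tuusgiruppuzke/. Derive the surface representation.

Rule 1 (pre-rhotic lowering): /i/ is a high vowel immediately before /r/, so it lowers to [e]. /tuusgiruppuzke/ → tuusgeruppuzke.
Rule 2 (degemination): /pp/ is a geminate; the first /p/ deletes. /tuusgeruppuzke/ → tuusgerupuzke.
Rule 3 (regressive voicing assimilation): /s/ precedes the voiced obstruent /g/, so it voices to [z] by assimilation. /z/ precedes the voiceless obstruent /k/, so it devoices to [s] by assimilation. /tuusgerupuzke/ → tuuzgerupuske.
Rule 4 (final vowel raising): /e/ is a mid vowel in word-final position, so it raises to [i]. /tuuzgerupuske/ → tuuzgerupuski.

tuuzgerupuski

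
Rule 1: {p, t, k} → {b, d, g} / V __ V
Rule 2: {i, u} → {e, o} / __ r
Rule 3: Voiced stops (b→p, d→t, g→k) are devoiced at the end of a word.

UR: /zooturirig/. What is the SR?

Rule 1 (intervocalic voicing): /t/ is a voiceless stop between vowels /o/ and /u/, so it voices to [d]. /zooturirig/ → zooduririg.
Rule 2 (pre-rhotic lowering): /u/ is a high vowel immediately before /r/, so it lowers to [o]. /i/ is a high vowel immediately before /r/, so it lowers to [e]. /zooduririg/ → zoodorerig.
Rule 3 (final devoicing): /g/ is a voiced stop in word-final position, so it devoices to [k]. /zoodorerig/ → zoodorerik.

zoodorerik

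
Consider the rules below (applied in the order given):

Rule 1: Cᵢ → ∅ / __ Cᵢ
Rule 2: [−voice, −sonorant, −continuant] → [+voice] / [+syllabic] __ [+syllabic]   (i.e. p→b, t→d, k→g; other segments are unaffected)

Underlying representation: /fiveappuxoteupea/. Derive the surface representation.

fiveabuxodeubea

Rule 1 (degemination): /pp/ is a geminate; the first /p/ deletes. /fiveappuxoteupea/ → fiveapuxoteupea.
Rule 2 (intervocalic voicing): /p/ is a voiceless stop between vowels /a/ and /u/, so it voices to [b]. /t/ is a voiceless stop between vowels /o/ and /e/, so it voices to [d]. /p/ is a voiceless stop between vowels /u/ and /e/, so it voices to [b]. /fiveapuxoteupea/ → fiveabuxodeubea.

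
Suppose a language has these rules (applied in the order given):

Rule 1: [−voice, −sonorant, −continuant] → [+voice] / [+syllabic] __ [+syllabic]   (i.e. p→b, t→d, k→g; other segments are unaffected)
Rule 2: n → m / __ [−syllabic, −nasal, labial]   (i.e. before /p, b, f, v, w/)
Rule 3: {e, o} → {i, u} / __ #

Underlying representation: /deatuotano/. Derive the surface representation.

Rule 1 (intervocalic voicing): /t/ is a voiceless stop between vowels /a/ and /u/, so it voices to [d]. /t/ is a voiceless stop between vowels /o/ and /a/, so it voices to [d]. /deatuotano/ → deaduodano.
Rule 2 (nasal place assimilation): no segment meets the environment; /deaduodano/ is unchanged.
Rule 3 (final vowel raising): /o/ is a mid vowel in word-final position, so it raises to [u]. /deaduodano/ → deaduodanu.

deaduodanu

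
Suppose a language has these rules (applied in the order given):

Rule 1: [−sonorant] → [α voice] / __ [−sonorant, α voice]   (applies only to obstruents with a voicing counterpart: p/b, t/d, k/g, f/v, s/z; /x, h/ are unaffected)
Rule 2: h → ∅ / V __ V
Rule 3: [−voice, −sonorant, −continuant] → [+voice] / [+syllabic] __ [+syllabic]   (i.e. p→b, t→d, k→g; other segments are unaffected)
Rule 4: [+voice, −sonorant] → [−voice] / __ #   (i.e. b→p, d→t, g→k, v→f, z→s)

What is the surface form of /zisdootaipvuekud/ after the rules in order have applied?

zizdoodaibvuegut

Rule 1 (regressive voicing assimilation): /s/ precedes the voiced obstruent /d/, so it voices to [z] by assimilation. /p/ precedes the voiced obstruent /v/, so it voices to [b] by assimilation. /zisdootaipvuekud/ → zizdootaibvuekud.
Rule 2 (intervocalic h-deletion): no segment meets the environment; /zizdootaibvuekud/ is unchanged.
Rule 3 (intervocalic voicing): /t/ is a voiceless stop between vowels /o/ and /a/, so it voices to [d]. /k/ is a voiceless stop between vowels /e/ and /u/, so it voices to [g]. /zizdootaibvuekud/ → zizdoodaibvuegud.
Rule 4 (final devoicing): /d/ is a voiced obstruent in word-final position, so it devoices to [t]. /zizdoodaibvuegud/ → zizdoodaibvuegut.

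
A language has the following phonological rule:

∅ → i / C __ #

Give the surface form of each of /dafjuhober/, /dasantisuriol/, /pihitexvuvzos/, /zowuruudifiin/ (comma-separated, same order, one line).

dafjuhoberi, dasantisurioli, pihitexvuvzosi, zowuruudifiini

/dafjuhober/: the form ends in the consonant /r/, so [i] is inserted word-finally. → [dafjuhoberi].
/dasantisuriol/: the form ends in the consonant /l/, so [i] is inserted word-finally. → [dasantisurioli].
/pihitexvuvzos/: the form ends in the consonant /s/, so [i] is inserted word-finally. → [pihitexvuvzosi].
/zowuruudifiin/: the form ends in the consonant /n/, so [i] is inserted word-finally. → [zowuruudifiini].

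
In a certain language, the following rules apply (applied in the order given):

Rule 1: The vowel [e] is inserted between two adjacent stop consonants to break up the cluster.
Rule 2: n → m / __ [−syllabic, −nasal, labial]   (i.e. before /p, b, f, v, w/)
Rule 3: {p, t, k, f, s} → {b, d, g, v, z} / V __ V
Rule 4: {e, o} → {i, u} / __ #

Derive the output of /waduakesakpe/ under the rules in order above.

waduagezagebi

Rule 1 (stop-cluster e-epenthesis): /k/ and /p/ form a stop–stop cluster, so [e] is inserted between them. /waduakesakpe/ → waduakesakepe.
Rule 2 (nasal place assimilation): no segment meets the environment; /waduakesakepe/ is unchanged.
Rule 3 (intervocalic voicing): /k/ is a voiceless obstruent between vowels /a/ and /e/, so it voices to [g]. /s/ is a voiceless obstruent between vowels /e/ and /a/, so it voices to [z]. /k/ is a voiceless obstruent between vowels /a/ and /e/, so it voices to [g]. /p/ is a voiceless obstruent between vowels /e/ and /e/, so it voices to [b]. /waduakesakepe/ → waduagezagebe.
Rule 4 (final vowel raising): /e/ is a mid vowel in word-final position, so it raises to [i]. /waduagezagebe/ → waduagezagebi.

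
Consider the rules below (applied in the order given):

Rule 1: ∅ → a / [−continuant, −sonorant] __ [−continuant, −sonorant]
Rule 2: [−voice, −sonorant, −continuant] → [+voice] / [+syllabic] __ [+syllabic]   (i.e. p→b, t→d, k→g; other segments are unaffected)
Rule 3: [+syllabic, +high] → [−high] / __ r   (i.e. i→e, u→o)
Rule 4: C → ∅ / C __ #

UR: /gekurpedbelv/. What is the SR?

Rule 1 (stop-cluster a-epenthesis): /d/ and /b/ form a stop–stop cluster, so [a] is inserted between them. /gekurpedbelv/ → gekurpedabelv.
Rule 2 (intervocalic voicing): /k/ is a voiceless stop between vowels /e/ and /u/, so it voices to [g]. /gekurpedabelv/ → gegurpedabelv.
Rule 3 (pre-rhotic lowering): /u/ is a high vowel immediately before /r/, so it lowers to [o]. /gegurpedabelv/ → gegorpedabelv.
Rule 4 (final cluster simplification): /v/ is the second consonant of a word-final cluster /lv/, so it deletes. /gegorpedabelv/ → gegorpedabel.

gegorpedabel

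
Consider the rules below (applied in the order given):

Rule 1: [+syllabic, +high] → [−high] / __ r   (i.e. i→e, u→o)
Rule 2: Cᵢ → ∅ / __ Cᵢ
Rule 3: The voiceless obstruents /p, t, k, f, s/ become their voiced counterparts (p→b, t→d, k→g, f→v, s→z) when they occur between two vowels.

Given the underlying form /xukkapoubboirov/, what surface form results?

xugabouboerov

Rule 1 (pre-rhotic lowering): /i/ is a high vowel immediately before /r/, so it lowers to [e]. /xukkapoubboirov/ → xukkapoubboerov.
Rule 2 (degemination): /kk/ is a geminate; the first /k/ deletes. /bb/ is a geminate; the first /b/ deletes. /xukkapoubboerov/ → xukapouboerov.
Rule 3 (intervocalic voicing): /k/ is a voiceless obstruent between vowels /u/ and /a/, so it voices to [g]. /p/ is a voiceless obstruent between vowels /a/ and /o/, so it voices to [b]. /xukapouboerov/ → xugabouboerov.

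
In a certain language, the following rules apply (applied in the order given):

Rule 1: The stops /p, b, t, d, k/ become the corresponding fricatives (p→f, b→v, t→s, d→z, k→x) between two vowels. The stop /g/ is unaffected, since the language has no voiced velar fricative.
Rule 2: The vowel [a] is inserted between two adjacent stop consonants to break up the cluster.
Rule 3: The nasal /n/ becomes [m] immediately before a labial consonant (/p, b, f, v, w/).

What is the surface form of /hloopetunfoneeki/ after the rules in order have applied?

hloofesumfoneexi

Rule 1 (intervocalic spirantization): /p/ is a stop between vowels /o/ and /e/, so it spirantizes to the fricative [f]. /t/ is a stop between vowels /e/ and /u/, so it spirantizes to the fricative [s]. /k/ is a stop between vowels /e/ and /i/, so it spirantizes to the fricative [x]. /hloopetunfoneeki/ → hloofesunfoneexi.
Rule 2 (stop-cluster a-epenthesis): no segment meets the environment; /hloofesunfoneexi/ is unchanged.
Rule 3 (nasal place assimilation): /n/ precedes the labial consonant /f/, so it assimilates in place to [m]. /hloofesunfoneexi/ → hloofesumfoneexi.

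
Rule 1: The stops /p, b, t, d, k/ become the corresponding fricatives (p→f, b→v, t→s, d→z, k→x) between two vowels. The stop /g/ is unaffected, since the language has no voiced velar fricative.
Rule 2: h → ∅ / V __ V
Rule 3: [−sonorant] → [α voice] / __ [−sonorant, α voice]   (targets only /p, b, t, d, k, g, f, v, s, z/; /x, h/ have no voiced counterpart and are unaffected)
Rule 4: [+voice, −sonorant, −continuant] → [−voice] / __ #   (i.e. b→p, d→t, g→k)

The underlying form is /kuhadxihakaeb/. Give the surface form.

Rule 1 (intervocalic spirantization): /k/ is a stop between vowels /a/ and /a/, so it spirantizes to the fricative [x]. /kuhadxihakaeb/ → kuhadxihaxaeb.
Rule 2 (intervocalic h-deletion): /h/ occurs between vowels /u/ and /a/, so it deletes. /h/ occurs between vowels /i/ and /a/, so it deletes. /kuhadxihaxaeb/ → kuadxiaxaeb.
Rule 3 (regressive voicing assimilation): /d/ precedes the voiceless obstruent /x/, so it devoices to [t] by assimilation. /kuadxiaxaeb/ → kuatxiaxaeb.
Rule 4 (final devoicing): /b/ is a voiced stop in word-final position, so it devoices to [p]. /kuatxiaxaeb/ → kuatxiaxaep.

kuatxiaxaep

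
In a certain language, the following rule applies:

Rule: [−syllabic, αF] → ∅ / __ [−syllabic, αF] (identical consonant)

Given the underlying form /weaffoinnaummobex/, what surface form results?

/ff/ is a geminate; the first /f/ deletes.
/nn/ is a geminate; the first /n/ deletes.
/mm/ is a geminate; the first /m/ deletes.
Surface form: [weafoinaumobex].

weafoinaumobex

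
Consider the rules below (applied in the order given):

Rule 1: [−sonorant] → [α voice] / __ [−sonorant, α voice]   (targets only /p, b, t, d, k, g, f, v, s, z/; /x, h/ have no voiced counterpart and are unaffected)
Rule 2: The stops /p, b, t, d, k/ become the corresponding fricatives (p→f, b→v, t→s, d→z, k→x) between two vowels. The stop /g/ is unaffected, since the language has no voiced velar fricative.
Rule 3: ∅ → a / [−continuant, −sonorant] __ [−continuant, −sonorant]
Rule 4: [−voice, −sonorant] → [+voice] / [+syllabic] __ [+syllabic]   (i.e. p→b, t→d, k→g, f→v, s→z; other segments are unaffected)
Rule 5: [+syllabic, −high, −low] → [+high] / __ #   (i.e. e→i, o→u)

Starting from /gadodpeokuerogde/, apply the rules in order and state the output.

gazodabeoxuerogadi

Rule 1 (regressive voicing assimilation): /d/ precedes the voiceless obstruent /p/, so it devoices to [t] by assimilation. /gadodpeokuerogde/ → gadotpeokuerogde.
Rule 2 (intervocalic spirantization): /d/ is a stop between vowels /a/ and /o/, so it spirantizes to the fricative [z]. /k/ is a stop between vowels /o/ and /u/, so it spirantizes to the fricative [x]. /gadotpeokuerogde/ → gazotpeoxuerogde.
Rule 3 (stop-cluster a-epenthesis): /t/ and /p/ form a stop–stop cluster, so [a] is inserted between them. /g/ and /d/ form a stop–stop cluster, so [a] is inserted between them. /gazotpeoxuerogde/ → gazotapeoxuerogade.
Rule 4 (intervocalic voicing): /t/ is a voiceless obstruent between vowels /o/ and /a/, so it voices to [d]. /p/ is a voiceless obstruent between vowels /a/ and /e/, so it voices to [b]. /gazotapeoxuerogade/ → gazodabeoxuerogade.
Rule 5 (final vowel raising): /e/ is a mid vowel in word-final position, so it raises to [i]. /gazodabeoxuerogade/ → gazodabeoxuerogadi.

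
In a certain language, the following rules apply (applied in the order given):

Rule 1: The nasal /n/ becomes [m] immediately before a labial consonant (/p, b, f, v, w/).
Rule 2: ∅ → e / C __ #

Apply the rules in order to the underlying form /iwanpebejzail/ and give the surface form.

iwampebejzaile

Rule 1 (nasal place assimilation): /n/ precedes the labial consonant /p/, so it assimilates in place to [m]. /iwanpebejzail/ → iwampebejzail.
Rule 2 (final e-epenthesis): the form ends in the consonant /l/, so [e] is inserted word-finally. /iwampebejzail/ → iwampebejzaile.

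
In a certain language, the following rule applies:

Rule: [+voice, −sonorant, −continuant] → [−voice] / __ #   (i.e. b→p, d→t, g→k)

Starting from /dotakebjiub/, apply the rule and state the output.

dotakebjiup

/b/ is a voiced stop in word-final position, so it devoices to [p].
The other instances of /d/, /b/ do not occur in the required environment and remain unchanged.
Surface form: [dotakebjiup].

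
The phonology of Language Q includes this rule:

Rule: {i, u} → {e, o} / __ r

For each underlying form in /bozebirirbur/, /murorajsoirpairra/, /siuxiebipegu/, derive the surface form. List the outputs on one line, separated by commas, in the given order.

/bozebirirbur/: /i/ is a high vowel immediately before /r/, so it lowers to [e]. /i/ is a high vowel immediately before /r/, so it lowers to [e]. /u/ is a high vowel immediately before /r/, so it lowers to [o]. → [bozebererbor].
/murorajsoirpairra/: /u/ is a high vowel immediately before /r/, so it lowers to [o]. /i/ is a high vowel immediately before /r/, so it lowers to [e]. /i/ is a high vowel immediately before /r/, so it lowers to [e]. → [mororajsoerpaerra].
/siuxiebipegu/: the rule's environment is not met; surfaces unchanged as [siuxiebipegu].

bozebererbor, mororajsoerpaerra, siuxiebipegu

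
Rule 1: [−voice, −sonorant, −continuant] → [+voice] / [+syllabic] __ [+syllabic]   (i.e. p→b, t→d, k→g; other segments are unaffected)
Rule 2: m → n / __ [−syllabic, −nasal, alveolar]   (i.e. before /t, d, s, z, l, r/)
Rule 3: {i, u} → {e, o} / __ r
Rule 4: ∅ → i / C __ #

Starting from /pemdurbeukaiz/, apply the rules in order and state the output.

pendorbeugaizi

Rule 1 (intervocalic voicing): /k/ is a voiceless stop between vowels /u/ and /a/, so it voices to [g]. /pemdurbeukaiz/ → pemdurbeugaiz.
Rule 2 (nasal place assimilation): /m/ precedes the alveolar consonant /d/, so it assimilates in place to [n]. /pemdurbeugaiz/ → pendurbeugaiz.
Rule 3 (pre-rhotic lowering): /u/ is a high vowel immediately before /r/, so it lowers to [o]. /pendurbeugaiz/ → pendorbeugaiz.
Rule 4 (final i-epenthesis): the form ends in the consonant /z/, so [i] is inserted word-finally. /pendorbeugaiz/ → pendorbeugaizi.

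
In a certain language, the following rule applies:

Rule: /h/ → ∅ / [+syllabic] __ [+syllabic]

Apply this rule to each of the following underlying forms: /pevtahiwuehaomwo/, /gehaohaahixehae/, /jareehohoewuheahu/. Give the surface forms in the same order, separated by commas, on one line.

pevtaiwueaomwo, geaoaaixeae, jareeooewueau

/pevtahiwuehaomwo/: /h/ occurs between vowels /a/ and /i/, so it deletes. /h/ occurs between vowels /e/ and /a/, so it deletes. → [pevtaiwueaomwo].
/gehaohaahixehae/: /h/ occurs between vowels /e/ and /a/, so it deletes. /h/ occurs between vowels /o/ and /a/, so it deletes. /h/ occurs between vowels /a/ and /i/, so it deletes. /h/ occurs between vowels /e/ and /a/, so it deletes. → [geaoaaixeae].
/jareehohoewuheahu/: /h/ occurs between vowels /e/ and /o/, so it deletes. /h/ occurs between vowels /o/ and /o/, so it deletes. /h/ occurs between vowels /u/ and /e/, so it deletes. /h/ occurs between vowels /a/ and /u/, so it deletes. → [jareeooewueau].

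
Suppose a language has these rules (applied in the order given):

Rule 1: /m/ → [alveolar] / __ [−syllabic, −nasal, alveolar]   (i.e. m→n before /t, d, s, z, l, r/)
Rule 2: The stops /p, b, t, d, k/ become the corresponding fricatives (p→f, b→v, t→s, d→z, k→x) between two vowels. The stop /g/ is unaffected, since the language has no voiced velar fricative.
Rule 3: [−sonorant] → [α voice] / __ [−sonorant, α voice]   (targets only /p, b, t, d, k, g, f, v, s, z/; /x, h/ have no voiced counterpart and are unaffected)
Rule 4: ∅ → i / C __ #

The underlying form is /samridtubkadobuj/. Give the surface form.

Rule 1 (nasal place assimilation): /m/ precedes the alveolar consonant /r/, so it assimilates in place to [n]. /samridtubkadobuj/ → sanridtubkadobuj.
Rule 2 (intervocalic spirantization): /d/ is a stop between vowels /a/ and /o/, so it spirantizes to the fricative [z]. /b/ is a stop between vowels /o/ and /u/, so it spirantizes to the fricative [v]. /sanridtubkadobuj/ → sanridtubkazovuj.
Rule 3 (regressive voicing assimilation): /d/ precedes the voiceless obstruent /t/, so it devoices to [t] by assimilation. /b/ precedes the voiceless obstruent /k/, so it devoices to [p] by assimilation. /sanridtubkazovuj/ → sanrittupkazovuj.
Rule 4 (final i-epenthesis): the form ends in the consonant /j/, so [i] is inserted word-finally. /sanrittupkazovuj/ → sanrittupkazovuji.

sanrittupkazovuji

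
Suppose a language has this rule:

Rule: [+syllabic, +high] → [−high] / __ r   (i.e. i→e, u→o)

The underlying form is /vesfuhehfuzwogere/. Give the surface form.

vesfuhehfuzwogere

No segment of /vesfuhehfuzwogere/ meets the structural description of the rule, so the form surfaces unchanged.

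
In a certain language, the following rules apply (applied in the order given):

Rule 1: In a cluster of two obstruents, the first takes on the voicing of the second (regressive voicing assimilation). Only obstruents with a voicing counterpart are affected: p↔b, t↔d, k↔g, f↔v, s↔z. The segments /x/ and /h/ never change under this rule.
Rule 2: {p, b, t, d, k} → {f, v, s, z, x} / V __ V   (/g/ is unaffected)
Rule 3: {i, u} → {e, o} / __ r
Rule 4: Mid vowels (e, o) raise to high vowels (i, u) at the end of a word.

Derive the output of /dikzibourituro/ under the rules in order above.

digzivoorisoru

Rule 1 (regressive voicing assimilation): /k/ precedes the voiced obstruent /z/, so it voices to [g] by assimilation. /dikzibourituro/ → digzibourituro.
Rule 2 (intervocalic spirantization): /b/ is a stop between vowels /i/ and /o/, so it spirantizes to the fricative [v]. /t/ is a stop between vowels /i/ and /u/, so it spirantizes to the fricative [s]. /digzibourituro/ → digzivourisuro.
Rule 3 (pre-rhotic lowering): /u/ is a high vowel immediately before /r/, so it lowers to [o]. /u/ is a high vowel immediately before /r/, so it lowers to [o]. /digzivourisuro/ → digzivoorisoro.
Rule 4 (final vowel raising): /o/ is a mid vowel in word-final position, so it raises to [u]. /digzivoorisoro/ → digzivoorisoru.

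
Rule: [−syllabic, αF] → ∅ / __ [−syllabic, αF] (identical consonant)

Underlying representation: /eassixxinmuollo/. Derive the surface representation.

easixinmuolo

/ss/ is a geminate; the first /s/ deletes.
/xx/ is a geminate; the first /x/ deletes.
/ll/ is a geminate; the first /l/ deletes.
The other instances of /s/, /x/, /n/, /m/, /l/ do not occur in the required environment and remain unchanged.
Surface form: [easixinmuolo].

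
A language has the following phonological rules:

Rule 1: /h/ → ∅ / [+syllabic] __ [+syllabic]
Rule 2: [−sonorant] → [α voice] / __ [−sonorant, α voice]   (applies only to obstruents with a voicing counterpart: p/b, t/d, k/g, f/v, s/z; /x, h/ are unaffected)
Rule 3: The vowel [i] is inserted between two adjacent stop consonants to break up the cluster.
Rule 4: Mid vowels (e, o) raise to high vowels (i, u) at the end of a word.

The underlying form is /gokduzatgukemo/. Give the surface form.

gogiduzadigukemu

Rule 1 (intervocalic h-deletion): no segment meets the environment; /gokduzatgukemo/ is unchanged.
Rule 2 (regressive voicing assimilation): /k/ precedes the voiced obstruent /d/, so it voices to [g] by assimilation. /t/ precedes the voiced obstruent /g/, so it voices to [d] by assimilation. /gokduzatgukemo/ → gogduzadgukemo.
Rule 3 (stop-cluster i-epenthesis): /g/ and /d/ form a stop–stop cluster, so [i] is inserted between them. /d/ and /g/ form a stop–stop cluster, so [i] is inserted between them. /gogduzadgukemo/ → gogiduzadigukemo.
Rule 4 (final vowel raising): /o/ is a mid vowel in word-final position, so it raises to [u]. /gogiduzadigukemo/ → gogiduzadigukemu.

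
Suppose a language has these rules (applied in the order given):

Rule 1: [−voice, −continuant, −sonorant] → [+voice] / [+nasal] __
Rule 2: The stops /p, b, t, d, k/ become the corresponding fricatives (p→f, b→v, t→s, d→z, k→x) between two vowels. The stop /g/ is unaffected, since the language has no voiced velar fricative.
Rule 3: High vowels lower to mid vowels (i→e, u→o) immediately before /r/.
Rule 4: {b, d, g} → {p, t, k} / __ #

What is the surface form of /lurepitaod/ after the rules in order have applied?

lorefisaot

Rule 1 (post-nasal voicing): no segment meets the environment; /lurepitaod/ is unchanged.
Rule 2 (intervocalic spirantization): /p/ is a stop between vowels /e/ and /i/, so it spirantizes to the fricative [f]. /t/ is a stop between vowels /i/ and /a/, so it spirantizes to the fricative [s]. /lurepitaod/ → lurefisaod.
Rule 3 (pre-rhotic lowering): /u/ is a high vowel immediately before /r/, so it lowers to [o]. /lurefisaod/ → lorefisaod.
Rule 4 (final devoicing): /d/ is a voiced stop in word-final position, so it devoices to [t]. /lorefisaod/ → lorefisaot.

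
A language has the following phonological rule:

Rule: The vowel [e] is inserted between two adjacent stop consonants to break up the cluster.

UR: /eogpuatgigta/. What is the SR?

eogepuategigeta

/g/ and /p/ form a stop–stop cluster, so [e] is inserted between them.
/t/ and /g/ form a stop–stop cluster, so [e] is inserted between them.
/g/ and /t/ form a stop–stop cluster, so [e] is inserted between them.
Surface form: [eogepuategigeta].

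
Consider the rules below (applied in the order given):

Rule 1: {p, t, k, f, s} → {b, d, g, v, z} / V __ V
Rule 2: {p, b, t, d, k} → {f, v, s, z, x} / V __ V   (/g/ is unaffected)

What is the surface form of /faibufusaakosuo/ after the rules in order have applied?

Rule 1 (intervocalic voicing): /f/ is a voiceless obstruent between vowels /u/ and /u/, so it voices to [v]. /s/ is a voiceless obstruent between vowels /u/ and /a/, so it voices to [z]. /k/ is a voiceless obstruent between vowels /a/ and /o/, so it voices to [g]. /s/ is a voiceless obstruent between vowels /o/ and /u/, so it voices to [z]. /faibufusaakosuo/ → faibuvuzaagozuo.
Rule 2 (intervocalic spirantization): /b/ is a stop between vowels /i/ and /u/, so it spirantizes to the fricative [v]. /faibuvuzaagozuo/ → faivuvuzaagozuo.

faivuvuzaagozuo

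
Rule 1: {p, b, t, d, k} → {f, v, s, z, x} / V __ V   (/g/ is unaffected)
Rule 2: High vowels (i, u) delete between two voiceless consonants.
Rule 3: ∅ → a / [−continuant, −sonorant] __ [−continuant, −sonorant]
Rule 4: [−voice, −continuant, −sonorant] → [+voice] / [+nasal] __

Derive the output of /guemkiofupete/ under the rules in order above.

Rule 1 (intervocalic spirantization): /p/ is a stop between vowels /u/ and /e/, so it spirantizes to the fricative [f]. /t/ is a stop between vowels /e/ and /e/, so it spirantizes to the fricative [s]. /guemkiofupete/ → guemkiofufese.
Rule 2 (high vowel syncope): /u/ is a high vowel flanked by voiceless consonants /f/ and /f/, so it deletes. /guemkiofufese/ → guemkioffese.
Rule 3 (stop-cluster a-epenthesis): no segment meets the environment; /guemkioffese/ is unchanged.
Rule 4 (post-nasal voicing): /k/ is a voiceless stop immediately after the nasal /m/, so it voices to [g]. /guemkioffese/ → guemgioffese.

guemgioffese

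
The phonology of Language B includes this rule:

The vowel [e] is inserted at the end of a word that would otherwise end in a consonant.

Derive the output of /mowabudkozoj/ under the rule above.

the form ends in the consonant /j/, so [e] is inserted word-finally.
Surface form: [mowabudkozoje].

mowabudkozoje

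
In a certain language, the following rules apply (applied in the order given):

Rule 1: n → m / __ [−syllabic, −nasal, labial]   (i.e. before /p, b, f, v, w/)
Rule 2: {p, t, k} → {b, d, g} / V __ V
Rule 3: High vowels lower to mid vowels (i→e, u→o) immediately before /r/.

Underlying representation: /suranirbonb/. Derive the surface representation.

Rule 1 (nasal place assimilation): /n/ precedes the labial consonant /b/, so it assimilates in place to [m]. /suranirbonb/ → suranirbomb.
Rule 2 (intervocalic voicing): no segment meets the environment; /suranirbomb/ is unchanged.
Rule 3 (pre-rhotic lowering): /u/ is a high vowel immediately before /r/, so it lowers to [o]. /i/ is a high vowel immediately before /r/, so it lowers to [e]. /suranirbomb/ → soranerbomb.

soranerbomb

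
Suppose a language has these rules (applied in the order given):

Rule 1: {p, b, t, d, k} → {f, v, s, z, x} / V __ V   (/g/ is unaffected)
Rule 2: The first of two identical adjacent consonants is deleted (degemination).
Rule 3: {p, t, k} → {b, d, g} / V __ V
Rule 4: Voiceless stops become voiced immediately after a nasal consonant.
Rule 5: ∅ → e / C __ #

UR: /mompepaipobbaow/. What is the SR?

Rule 1 (intervocalic spirantization): /p/ is a stop between vowels /e/ and /a/, so it spirantizes to the fricative [f]. /p/ is a stop between vowels /i/ and /o/, so it spirantizes to the fricative [f]. /mompepaipobbaow/ → mompefaifobbaow.
Rule 2 (degemination): /bb/ is a geminate; the first /b/ deletes. /mompefaifobbaow/ → mompefaifobaow.
Rule 3 (intervocalic voicing): no segment meets the environment; /mompefaifobaow/ is unchanged.
Rule 4 (post-nasal voicing): /p/ is a voiceless stop immediately after the nasal /m/, so it voices to [b]. /mompefaifobaow/ → mombefaifobaow.
Rule 5 (final e-epenthesis): the form ends in the consonant /w/, so [e] is inserted word-finally. /mombefaifobaow/ → mombefaifobaowe.

mombefaifobaowe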